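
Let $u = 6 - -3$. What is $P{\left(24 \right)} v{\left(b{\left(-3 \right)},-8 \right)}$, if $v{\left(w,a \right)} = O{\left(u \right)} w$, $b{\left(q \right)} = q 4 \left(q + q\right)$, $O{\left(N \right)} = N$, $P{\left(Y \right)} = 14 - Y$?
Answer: $-6480$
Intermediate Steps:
$u = 9$ ($u = 6 + 3 = 9$)
$b{\left(q \right)} = 8 q^{2}$ ($b{\left(q \right)} = 4 q 2 q = 8 q^{2}$)
$v{\left(w,a \right)} = 9 w$
$P{\left(24 \right)} v{\left(b{\left(-3 \right)},-8 \right)} = \left(14 - 24\right) 9 \cdot 8 \left(-3\right)^{2} = \left(14 - 24\right) 9 \cdot 8 \cdot 9 = - 10 \cdot 9 \cdot 72 = \left(-10\right) 648 = -6480$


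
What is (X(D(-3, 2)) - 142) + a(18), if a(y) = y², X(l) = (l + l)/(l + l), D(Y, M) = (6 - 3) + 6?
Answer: 183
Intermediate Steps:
D(Y, M) = 9 (D(Y, M) = 3 + 6 = 9)
X(l) = 1 (X(l) = (2*l)/((2*l)) = (2*l)*(1/(2*l)) = 1)
(X(D(-3, 2)) - 142) + a(18) = (1 - 142) + 18² = -141 + 324 = 183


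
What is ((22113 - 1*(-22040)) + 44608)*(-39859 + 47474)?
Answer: 675915015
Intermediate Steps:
((22113 - 1*(-22040)) + 44608)*(-39859 + 47474) = ((22113 + 22040) + 44608)*7615 = (44153 + 44608)*7615 = 88761*7615 = 675915015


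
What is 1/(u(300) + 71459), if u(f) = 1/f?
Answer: 300/21437701 ≈ 1.3994e-5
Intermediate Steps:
1/(u(300) + 71459) = 1/(1/300 + 71459) = 1/(21437701/300) = 300/21437701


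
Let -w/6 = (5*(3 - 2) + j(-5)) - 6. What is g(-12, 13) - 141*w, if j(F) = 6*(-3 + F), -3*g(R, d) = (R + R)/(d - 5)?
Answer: -41453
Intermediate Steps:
g(R, d) = -2*R/(3*(-5 + d)) (g(R, d) = -(R + R)/(3*(d - 5)) = -2*R/(3*(-5 + d)))
j(F) = -18 + 6*F
w = 294 (w = -6*((5*(3 - 2) + (-18 + 6*(-5))) - 6) = -6*((5*1 + (-18 - 30)) - 6) = -6*((5 - 48) - 6) = -6*(-43 - 6) = -6*(-49) = 294)
g(-12, 13) - 141*w = -2*(-12)/(-15 + 3*13) - 141*294 = -2*(-12)/(-15 + 39) - 41454 = -2*(-12)/24 - 41454 = -2*(-12)*1/24 - 41454 = 1 - 41454 = -41453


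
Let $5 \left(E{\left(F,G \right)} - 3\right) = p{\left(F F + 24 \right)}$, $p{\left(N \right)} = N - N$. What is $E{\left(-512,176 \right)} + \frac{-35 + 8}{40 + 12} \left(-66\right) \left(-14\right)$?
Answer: $- \frac{6198}{13} \approx -476.77$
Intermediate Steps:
$p{\left(N \right)} = 0$
$E{\left(F,G \right)} = 3$ ($E{\left(F,G \right)} = 3 + \frac{1}{5} \cdot 0 = 3 + 0 = 3$)
$E{\left(-512,176 \right)} + \frac{-35 + 8}{40 + 12} \left(-66\right) \left(-14\right) = 3 + \frac{-35 + 8}{40 + 12} \left(-66\right) \left(-14\right) = 3 + - \frac{27}{52} \left(-66\right) \left(-14\right) = 3 + \left(-27\right) \frac{1}{52} \left(-66\right) \left(-14\right) = 3 + \left(- \frac{27}{52}\right) \left(-66\right) \left(-14\right) = 3 + \frac{891}{26} \left(-14\right) = 3 - \frac{6237}{13} = - \frac{6198}{13}$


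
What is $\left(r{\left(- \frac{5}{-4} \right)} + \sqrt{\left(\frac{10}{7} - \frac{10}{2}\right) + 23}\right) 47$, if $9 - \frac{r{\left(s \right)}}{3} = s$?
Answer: $\frac{4371}{4} + \frac{94 \sqrt{238}}{7} \approx 1299.9$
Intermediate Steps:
$r{\left(s \right)} = 27 - 3 s$
$\left(r{\left(- \frac{5}{-4} \right)} + \sqrt{\left(\frac{10}{7} - \frac{10}{2}\right) + 23}\right) 47 = \left(\left(27 - 3 \left(- \frac{5}{-4}\right)\right) + \sqrt{\left(\frac{10}{7} - \frac{10}{2}\right) + 23}\right) 47 = \left(\left(27 - 3 \left(\left(-5\right) \left(- \frac{1}{4}\right)\right)\right) + \sqrt{\left(10 \cdot \frac{1}{7} - 5\right) + 23}\right) 47 = \left(\left(27 - \frac{15}{4}\right) + \sqrt{\left(\frac{10}{7} - 5\right) + 23}\right) 47 = \left(\left(27 - \frac{15}{4}\right) + \sqrt{- \frac{25}{7} + 23}\right) 47 = \left(\frac{93}{4} + \sqrt{\frac{136}{7}}\right) 47 = \left(\frac{93}{4} + \frac{2 \sqrt{238}}{7}\right) 47 = \frac{4371}{4} + \frac{94 \sqrt{238}}{7}$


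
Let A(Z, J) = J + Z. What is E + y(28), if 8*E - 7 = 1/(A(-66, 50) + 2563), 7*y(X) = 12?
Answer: 184661/71316 ≈ 2.5893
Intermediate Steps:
y(X) = 12/7 (y(X) = (⅐)*12 = 12/7)
E = 8915/10188 (E = 7/8 + 1/(8*((50 - 66) + 2563)) = 7/8 + 1/(8*(-16 + 2563)) = 7/8 + (⅛)/2547 = 7/8 + (⅛)*(1/2547) = 7/8 + 1/20376 = 8915/10188 ≈ 0.87505)
E + y(28) = 8915/10188 + 12/7 = 184661/71316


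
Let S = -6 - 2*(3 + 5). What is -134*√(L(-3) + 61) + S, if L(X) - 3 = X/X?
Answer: -22 - 134*√65 ≈ -1102.3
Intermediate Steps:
L(X) = 4 (L(X) = 3 + X/X = 3 + 1 = 4)
S = -22 (S = -6 - 2*8 = -6 - 16 = -22)
-134*√(L(-3) + 61) + S = -134*√(4 + 61) - 22 = -134*√65 - 22 = -22 - 134*√65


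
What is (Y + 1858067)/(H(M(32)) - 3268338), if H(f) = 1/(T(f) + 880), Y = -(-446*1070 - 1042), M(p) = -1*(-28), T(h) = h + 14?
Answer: -2154095338/3013407635 ≈ -0.71484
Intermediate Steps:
T(h) = 14 + h
M(p) = 28
Y = 478262 (Y = -(-477220 - 1042) = -1*(-478262) = 478262)
H(f) = 1/(894 + f) (H(f) = 1/((14 + f) + 880) = 1/(894 + f))
(Y + 1858067)/(H(M(32)) - 3268338) = (478262 + 1858067)/(1/(894 + 28) - 3268338) = 2336329/(1/922 - 3268338) = 2336329/(-3013407635/922) = 2336329*(-922/3013407635) = -2154095338/3013407635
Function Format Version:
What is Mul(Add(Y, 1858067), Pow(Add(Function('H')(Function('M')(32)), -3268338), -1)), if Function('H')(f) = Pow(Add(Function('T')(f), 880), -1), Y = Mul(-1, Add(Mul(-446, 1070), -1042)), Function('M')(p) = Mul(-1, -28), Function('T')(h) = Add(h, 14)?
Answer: Rational(-2154095338, 3013407635) ≈ -0.71484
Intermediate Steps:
Function('T')(h) = Add(14, h)
Function('M')(p) = 28
Y = 478262 (Y = Mul(-1, Add(-477220, -1042)) = Mul(-1, -478262) = 478262)
Function('H')(f) = Pow(Add(894, f), -1) (Function('H')(f) = Pow(Add(Add(14, f), 880), -1) = Pow(Add(894, f), -1))
Mul(Add(Y, 1858067), Pow(Add(Function('H')(Function('M')(32)), -3268338), -1)) = Mul(Add(478262, 1858067), Pow(Add(Pow(Add(894, 28), -1), -3268338), -1)) = Mul(2336329, Pow(Add(Pow(922, -1), -3268338), -1)) = Mul(2336329, Pow(Add(Rational(1, 922), -3268338), -1)) = Mul(2336329, Pow(Rational(-3013407635, 922), -1)) = Mul(2336329, Rational(-922, 3013407635)) = Rational(-2154095338, 3013407635)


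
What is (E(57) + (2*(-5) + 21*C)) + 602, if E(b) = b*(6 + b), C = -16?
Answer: 3847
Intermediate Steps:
(E(57) + (2*(-5) + 21*C)) + 602 = (57*(6 + 57) + (2*(-5) + 21*(-16))) + 602 = (57*63 + (-10 - 336)) + 602 = (3591 - 346) + 602 = 3245 + 602 = 3847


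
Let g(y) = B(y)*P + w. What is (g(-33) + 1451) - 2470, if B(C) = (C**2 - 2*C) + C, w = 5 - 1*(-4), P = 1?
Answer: 112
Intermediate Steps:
w = 9 (w = 5 + 4 = 9)
B(C) = C**2 - C
g(y) = 9 + y*(-1 + y) (g(y) = (y*(-1 + y))*1 + 9 = y*(-1 + y) + 9 = 9 + y*(-1 + y))
(g(-33) + 1451) - 2470 = ((9 - 33*(-1 - 33)) + 1451) - 2470 = ((9 - 33*(-34)) + 1451) - 2470 = ((9 + 1122) + 1451) - 2470 = (1131 + 1451) - 2470 = 2582 - 2470 = 112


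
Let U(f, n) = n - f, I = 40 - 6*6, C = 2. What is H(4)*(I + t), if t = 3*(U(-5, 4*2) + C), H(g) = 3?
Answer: 147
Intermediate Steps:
I = 4 (I = 40 - 1*36 = 40 - 36 = 4)
t = 45 (t = 3*((4*2 - 1*(-5)) + 2) = 3*((8 + 5) + 2) = 3*(13 + 2) = 3*15 = 45)
H(4)*(I + t) = 3*(4 + 45) = 3*49 = 147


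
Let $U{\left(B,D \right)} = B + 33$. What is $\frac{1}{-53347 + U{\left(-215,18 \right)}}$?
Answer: $- \frac{1}{53529} \approx -1.8681 \cdot 10^{-5}$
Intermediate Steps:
$U{\left(B,D \right)} = 33 + B$
$\frac{1}{-53347 + U{\left(-215,18 \right)}} = \frac{1}{-53347 + \left(33 - 215\right)} = \frac{1}{-53347 - 182} = \frac{1}{-53529} = - \frac{1}{53529}$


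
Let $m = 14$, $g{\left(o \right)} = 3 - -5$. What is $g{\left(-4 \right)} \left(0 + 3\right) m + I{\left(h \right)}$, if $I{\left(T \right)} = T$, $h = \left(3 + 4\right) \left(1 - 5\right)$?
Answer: $308$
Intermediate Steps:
$g{\left(o \right)} = 8$ ($g{\left(o \right)} = 3 + 5 = 8$)
$h = -28$ ($h = 7 \left(-4\right) = -28$)
$g{\left(-4 \right)} \left(0 + 3\right) m + I{\left(h \right)} = 8 \left(0 + 3\right) 14 - 28 = 8 \cdot 3 \cdot 14 - 28 = 24 \cdot 14 - 28 = 336 - 28 = 308$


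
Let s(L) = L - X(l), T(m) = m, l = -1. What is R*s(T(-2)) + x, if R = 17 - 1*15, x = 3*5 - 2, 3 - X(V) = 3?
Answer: 9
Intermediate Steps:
X(V) = 0 (X(V) = 3 - 1*3 = 3 - 3 = 0)
x = 13 (x = 15 - 2 = 13)
s(L) = L (s(L) = L - 1*0 = L + 0 = L)
R = 2 (R = 17 - 15 = 2)
R*s(T(-2)) + x = 2*(-2) + 13 = -4 + 13 = 9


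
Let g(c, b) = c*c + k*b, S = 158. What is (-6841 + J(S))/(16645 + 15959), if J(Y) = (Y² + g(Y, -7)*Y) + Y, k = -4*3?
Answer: 3975865/32604 ≈ 121.94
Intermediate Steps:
k = -12
g(c, b) = c² - 12*b (g(c, b) = c*c - 12*b = c² - 12*b)
J(Y) = Y + Y² + Y*(84 + Y²) (J(Y) = (Y² + (Y² - 12*(-7))*Y) + Y = (Y² + (Y² + 84)*Y) + Y = (Y² + (84 + Y²)*Y) + Y = (Y² + Y*(84 + Y²)) + Y = Y + Y² + Y*(84 + Y²))
(-6841 + J(S))/(16645 + 15959) = (-6841 + 158*(85 + 158 + 158²))/(16645 + 15959) = (-6841 + 158*(85 + 158 + 24964))/32604 = (-6841 + 158*25207)*(1/32604) = (-6841 + 3982706)*(1/32604) = 3975865*(1/32604) = 3975865/32604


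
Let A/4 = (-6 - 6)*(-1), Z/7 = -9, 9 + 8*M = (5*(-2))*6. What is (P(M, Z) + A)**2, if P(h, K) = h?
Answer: 99225/64 ≈ 1550.4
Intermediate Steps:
M = -69/8 (M = -9/8 + ((5*(-2))*6)/8 = -9/8 + (-10*6)/8 = -9/8 + (1/8)*(-60) = -9/8 - 15/2 = -69/8 ≈ -8.6250)
Z = -63 (Z = 7*(-9) = -63)
A = 48 (A = 4*((-6 - 6)*(-1)) = 4*(-12*(-1)) = 4*12 = 48)
(P(M, Z) + A)**2 = (-69/8 + 48)**2 = (315/8)**2 = 99225/64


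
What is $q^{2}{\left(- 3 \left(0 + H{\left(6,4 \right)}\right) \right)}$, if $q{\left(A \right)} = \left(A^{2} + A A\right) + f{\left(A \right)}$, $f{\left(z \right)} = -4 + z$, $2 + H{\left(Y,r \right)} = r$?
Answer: $3844$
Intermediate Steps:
$H{\left(Y,r \right)} = -2 + r$
$q{\left(A \right)} = -4 + A + 2 A^{2}$ ($q{\left(A \right)} = \left(A^{2} + A A\right) + \left(-4 + A\right) = \left(A^{2} + A^{2}\right) + \left(-4 + A\right) = 2 A^{2} + \left(-4 + A\right) = -4 + A + 2 A^{2}$)
$q^{2}{\left(- 3 \left(0 + H{\left(6,4 \right)}\right) \right)} = \left(-4 - 3 \left(0 + \left(-2 + 4\right)\right) + 2 \left(- 3 \left(0 + \left(-2 + 4\right)\right)\right)^{2}\right)^{2} = \left(-4 - 3 \left(0 + 2\right) + 2 \left(- 3 \left(0 + 2\right)\right)^{2}\right)^{2} = \left(-4 - 6 + 2 \left(\left(-3\right) 2\right)^{2}\right)^{2} = \left(-4 - 6 + 2 \left(-6\right)^{2}\right)^{2} = \left(-4 - 6 + 2 \cdot 36\right)^{2} = \left(-4 - 6 + 72\right)^{2} = 62^{2} = 3844$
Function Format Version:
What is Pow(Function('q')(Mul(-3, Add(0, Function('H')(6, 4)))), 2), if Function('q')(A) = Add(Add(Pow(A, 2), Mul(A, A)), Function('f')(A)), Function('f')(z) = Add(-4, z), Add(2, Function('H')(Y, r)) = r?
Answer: 3844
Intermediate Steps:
Function('H')(Y, r) = Add(-2, r)
Function('q')(A) = Add(-4, A, Mul(2, Pow(A, 2))) (Function('q')(A) = Add(Add(Pow(A, 2), Mul(A, A)), Add(-4, A)) = Add(Add(Pow(A, 2), Pow(A, 2)), Add(-4, A)) = Add(Mul(2, Pow(A, 2)), Add(-4, A)) = Add(-4, A, Mul(2, Pow(A, 2))))
Pow(Function('q')(Mul(-3, Add(0, Function('H')(6, 4)))), 2) = Pow(Add(-4, Mul(-3, Add(0, Add(-2, 4))), Mul(2, Pow(Mul(-3, Add(0, Add(-2, 4))), 2))), 2) = Pow(Add(-4, Mul(-3, Add(0, 2)), Mul(2, Pow(Mul(-3, Add(0, 2)), 2))), 2) = Pow(Add(-4, Mul(-3, 2), Mul(2, Pow(Mul(-3, 2), 2))), 2) = Pow(Add(-4, -6, Mul(2, Pow(-6, 2))), 2) = Pow(Add(-4, -6, Mul(2, 36)), 2) = Pow(Add(-4, -6, 72), 2) = Pow(62, 2) = 3844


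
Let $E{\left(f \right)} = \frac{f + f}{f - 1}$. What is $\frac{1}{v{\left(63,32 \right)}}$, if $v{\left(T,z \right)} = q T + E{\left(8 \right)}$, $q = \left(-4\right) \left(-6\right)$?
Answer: $\frac{7}{10600} \approx 0.00066038$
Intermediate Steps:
$E{\left(f \right)} = \frac{2 f}{-1 + f}$
$q = 24$
$v{\left(T,z \right)} = \frac{16}{7} + 24 T$ ($v{\left(T,z \right)} = 24 T + 2 \cdot 8 \frac{1}{-1 + 8} = 24 T + 2 \cdot 8 \cdot \frac{1}{7} = 24 T + \frac{16}{7} = \frac{16}{7} + 24 T$)
$\frac{1}{v{\left(63,32 \right)}} = \frac{1}{\frac{16}{7} + 24 \cdot 63} = \frac{1}{\frac{16}{7} + 1512} = \frac{1}{\frac{10600}{7}} = \frac{7}{10600}$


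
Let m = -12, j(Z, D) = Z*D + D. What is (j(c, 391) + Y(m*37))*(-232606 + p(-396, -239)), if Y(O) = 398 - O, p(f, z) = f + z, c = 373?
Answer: -34304153316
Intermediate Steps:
j(Z, D) = D + D*Z (j(Z, D) = D*Z + D = D + D*Z)
(j(c, 391) + Y(m*37))*(-232606 + p(-396, -239)) = (391*(1 + 373) + (398 - (-12)*37))*(-232606 + (-396 - 239)) = (391*374 + (398 - 1*(-444)))*(-232606 - 635) = (146234 + (398 + 444))*(-233241) = (146234 + 842)*(-233241) = 147076*(-233241) = -34304153316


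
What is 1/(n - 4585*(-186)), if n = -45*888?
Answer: 1/812850 ≈ 1.2302e-6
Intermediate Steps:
n = -39960
1/(n - 4585*(-186)) = 1/(-39960 - 4585*(-186)) = 1/(-39960 + 852810) = 1/812850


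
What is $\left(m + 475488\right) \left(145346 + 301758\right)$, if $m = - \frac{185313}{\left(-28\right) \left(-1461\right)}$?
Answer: $\frac{103531603388896}{487} \approx 2.1259 \cdot 10^{11}$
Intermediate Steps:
$m = - \frac{61771}{13636}$ ($m = - \frac{185313}{40908} = \left(-185313\right) \frac{1}{40908} = - \frac{61771}{13636} \approx -4.53$)
$\left(m + 475488\right) \left(145346 + 301758\right) = \left(- \frac{61771}{13636} + 475488\right) \left(145346 + 301758\right) = \frac{6483692597}{13636} \cdot 447104 = \frac{103531603388896}{487}$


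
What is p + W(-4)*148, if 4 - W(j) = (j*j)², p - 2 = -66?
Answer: -37360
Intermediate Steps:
p = -64 (p = 2 - 66 = -64)
W(j) = 4 - j⁴ (W(j) = 4 - (j*j)² = 4 - (j²)² = 4 - j⁴)
p + W(-4)*148 = -64 + (4 - 1*(-4)⁴)*148 = -64 + (4 - 1*256)*148 = -64 + (4 - 256)*148 = -64 - 252*148 = -64 - 37296 = -37360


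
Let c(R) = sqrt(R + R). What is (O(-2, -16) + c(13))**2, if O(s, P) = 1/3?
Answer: 235/9 + 2*sqrt(26)/3 ≈ 29.510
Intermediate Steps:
O(s, P) = 1/3
c(R) = sqrt(2)*sqrt(R) (c(R) = sqrt(2*R) = sqrt(2)*sqrt(R))
(O(-2, -16) + c(13))**2 = (1/3 + sqrt(2)*sqrt(13))**2 = (1/3 + sqrt(26))**2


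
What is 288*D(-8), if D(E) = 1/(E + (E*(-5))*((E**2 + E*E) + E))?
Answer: 36/599 ≈ 0.060100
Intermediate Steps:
D(E) = 1/(E - 5*E*(E + 2*E**2)) (D(E) = 1/(E + (-5*E)*((E**2 + E**2) + E)) = 1/(E + (-5*E)*(2*E**2 + E)) = 1/(E + (-5*E)*(E + 2*E**2)) = 1/(E - 5*E*(E + 2*E**2)))
288*D(-8) = 288*(-1/(-8*(-1 + 5*(-8) + 10*(-8)**2))) = 288*(-1*(-1/8)/(-1 - 40 + 10*64)) = 288*(-1*(-1/8)/(-1 - 40 + 640)) = 288*(-1*(-1/8)/599) = 288*(-1*(-1/8)*1/599) = 288*(1/4792) = 36/599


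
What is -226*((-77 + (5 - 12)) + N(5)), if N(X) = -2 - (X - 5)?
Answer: 19436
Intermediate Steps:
N(X) = 3 - X (N(X) = -2 - (-5 + X) = -2 + (5 - X) = 3 - X)
-226*((-77 + (5 - 12)) + N(5)) = -226*((-77 + (5 - 12)) + (3 - 1*5)) = -226*((-77 - 7) + (3 - 5)) = -226*(-84 - 2) = -226*(-86) = 19436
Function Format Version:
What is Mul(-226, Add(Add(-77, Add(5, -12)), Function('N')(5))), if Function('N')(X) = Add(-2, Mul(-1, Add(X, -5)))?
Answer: 19436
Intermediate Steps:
Function('N')(X) = Add(3, Mul(-1, X)) (Function('N')(X) = Add(-2, Mul(-1, Add(-5, X))) = Add(-2, Add(5, Mul(-1, X))) = Add(3, Mul(-1, X)))
Mul(-226, Add(Add(-77, Add(5, -12)), Function('N')(5))) = Mul(-226, Add(Add(-77, Add(5, -12)), Add(3, Mul(-1, 5)))) = Mul(-226, Add(Add(-77, -7), Add(3, -5))) = Mul(-226, Add(-84, -2)) = Mul(-226, -86) = 19436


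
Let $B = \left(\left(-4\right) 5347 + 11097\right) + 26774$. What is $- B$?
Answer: $-16483$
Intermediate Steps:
$B = 16483$ ($B = \left(-21388 + 11097\right) + 26774 = -10291 + 26774 = 16483$)
$- B = \left(-1\right) 16483 = -16483$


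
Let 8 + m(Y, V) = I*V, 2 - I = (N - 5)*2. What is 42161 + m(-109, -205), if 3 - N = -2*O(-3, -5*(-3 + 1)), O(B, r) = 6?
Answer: 45843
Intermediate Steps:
N = 15 (N = 3 - (-2)*6 = 3 - 1*(-12) = 3 + 12 = 15)
I = -18 (I = 2 - (15 - 5)*2 = 2 - 10*2 = 2 - 1*20 = 2 - 20 = -18)
m(Y, V) = -8 - 18*V
42161 + m(-109, -205) = 42161 + (-8 - 18*(-205)) = 42161 + (-8 + 3690) = 42161 + 3682 = 45843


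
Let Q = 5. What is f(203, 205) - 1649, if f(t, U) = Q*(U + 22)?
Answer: -514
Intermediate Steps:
f(t, U) = 110 + 5*U (f(t, U) = 5*(U + 22) = 5*(22 + U) = 110 + 5*U)
f(203, 205) - 1649 = (110 + 5*205) - 1649 = (110 + 1025) - 1649 = 1135 - 1649 = -514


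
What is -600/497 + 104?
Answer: 51088/497 ≈ 102.79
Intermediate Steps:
-600/497 + 104 = 51088/497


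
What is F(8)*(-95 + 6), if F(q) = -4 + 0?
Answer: 356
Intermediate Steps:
F(q) = -4
F(8)*(-95 + 6) = -4*(-95 + 6) = -4*(-89) = 356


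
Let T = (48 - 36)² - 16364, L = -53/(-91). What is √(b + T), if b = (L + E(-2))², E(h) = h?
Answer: I*√134301179/91 ≈ 127.35*I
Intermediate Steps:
L = 53/91 (L = -53*(-1/91) = 53/91 ≈ 0.58242)
T = -16220 (T = 12² - 16364 = 144 - 16364 = -16220)
b = 16641/8281 (b = (53/91 - 2)² = (-129/91)² = 16641/8281 ≈ 2.0095)
√(b + T) = √(16641/8281 - 16220) = √(-134301179/8281) = I*√134301179/91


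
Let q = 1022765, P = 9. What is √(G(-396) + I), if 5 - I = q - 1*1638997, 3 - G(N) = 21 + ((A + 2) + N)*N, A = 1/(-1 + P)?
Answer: √1840978/2 ≈ 678.41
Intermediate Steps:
A = ⅛ (A = 1/(-1 + 9) = 1/8 = ⅛ ≈ 0.12500)
G(N) = -18 - N*(17/8 + N) (G(N) = 3 - (21 + ((⅛ + 2) + N)*N) = 3 - (21 + (17/8 + N)*N) = 3 - (21 + N*(17/8 + N)) = 3 + (-21 - N*(17/8 + N)) = -18 - N*(17/8 + N))
I = 616237 (I = 5 - (1022765 - 1*1638997) = 5 - (1022765 - 1638997) = 5 - 1*(-616232) = 5 + 616232 = 616237)
√(G(-396) + I) = √((-18 - 1*(-396)² - 17/8*(-396)) + 616237) = √((-18 - 1*156816 + 1683/2) + 616237) = √((-18 - 156816 + 1683/2) + 616237) = √(-311985/2 + 616237) = √(920489/2) = √1840978/2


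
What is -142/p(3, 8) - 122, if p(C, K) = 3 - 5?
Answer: -51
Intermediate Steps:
p(C, K) = -2
-142/p(3, 8) - 122 = -142/(-2) - 122 = -1/2*(-142) - 122 = 71 - 122 = -51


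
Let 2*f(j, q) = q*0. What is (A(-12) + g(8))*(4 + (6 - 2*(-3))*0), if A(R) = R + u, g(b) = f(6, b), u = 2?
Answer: -40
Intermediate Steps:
f(j, q) = 0 (f(j, q) = (q*0)/2 = (1/2)*0 = 0)
g(b) = 0
A(R) = 2 + R (A(R) = R + 2 = 2 + R)
(A(-12) + g(8))*(4 + (6 - 2*(-3))*0) = ((2 - 12) + 0)*(4 + (6 - 2*(-3))*0) = (-10 + 0)*(4 + (6 + 6)*0) = -10*(4 + 12*0) = -10*(4 + 0) = -10*4 = -40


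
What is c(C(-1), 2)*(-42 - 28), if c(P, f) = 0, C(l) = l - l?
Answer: 0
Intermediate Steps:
C(l) = 0
c(C(-1), 2)*(-42 - 28) = 0*(-42 - 28) = 0*(-70) = 0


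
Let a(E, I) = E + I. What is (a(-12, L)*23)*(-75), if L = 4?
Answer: 13800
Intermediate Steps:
(a(-12, L)*23)*(-75) = ((-12 + 4)*23)*(-75) = -8*23*(-75) = -184*(-75) = 13800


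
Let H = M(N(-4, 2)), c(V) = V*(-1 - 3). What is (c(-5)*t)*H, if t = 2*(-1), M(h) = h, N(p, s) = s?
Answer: -80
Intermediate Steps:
c(V) = -4*V (c(V) = V*(-4) = -4*V)
t = -2
H = 2
(c(-5)*t)*H = (-4*(-5)*(-2))*2 = (20*(-2))*2 = -40*2 = -80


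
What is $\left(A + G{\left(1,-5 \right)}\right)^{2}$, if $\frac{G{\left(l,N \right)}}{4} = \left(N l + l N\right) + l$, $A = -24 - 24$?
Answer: $7056$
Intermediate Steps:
$A = -48$ ($A = -24 - 24 = -48$)
$G{\left(l,N \right)} = 4 l + 8 N l$ ($G{\left(l,N \right)} = 4 \left(\left(N l + l N\right) + l\right) = 4 \left(\left(N l + N l\right) + l\right) = 4 \left(2 N l + l\right) = 4 \left(l + 2 N l\right) = 4 l + 8 N l$)
$\left(A + G{\left(1,-5 \right)}\right)^{2} = \left(-48 + 4 \cdot 1 \left(1 + 2 \left(-5\right)\right)\right)^{2} = \left(-48 + 4 \cdot 1 \left(1 - 10\right)\right)^{2} = \left(-48 + 4 \cdot 1 \left(-9\right)\right)^{2} = \left(-48 - 36\right)^{2} = \left(-84\right)^{2} = 7056$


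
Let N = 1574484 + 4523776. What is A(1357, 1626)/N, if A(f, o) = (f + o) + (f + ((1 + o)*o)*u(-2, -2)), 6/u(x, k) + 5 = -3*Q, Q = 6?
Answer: -3943298/35064995 ≈ -0.11246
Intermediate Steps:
u(x, k) = -6/23 (u(x, k) = 6/(-5 - 3*6) = 6/(-5 - 18) = 6/(-23) = 6*(-1/23) = -6/23)
N = 6098260
A(f, o) = o + 2*f - 6*o*(1 + o)/23 (A(f, o) = (f + o) + (f + ((1 + o)*o)*(-6/23)) = (f + o) + (f + (o*(1 + o))*(-6/23)) = (f + o) + (f - 6*o*(1 + o)/23) = o + 2*f - 6*o*(1 + o)/23)
A(1357, 1626)/N = (2*1357 - 6/23*1626**2 + (17/23)*1626)/6098260 = (2714 - 6/23*2643876 + 27642/23)*(1/6098260) = (2714 - 15863256/23 + 27642/23)*(1/6098260) = -15773192/23*1/6098260 = -3943298/35064995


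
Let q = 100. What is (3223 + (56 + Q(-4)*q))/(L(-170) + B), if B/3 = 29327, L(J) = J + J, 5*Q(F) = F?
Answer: 3199/87641 ≈ 0.036501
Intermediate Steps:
Q(F) = F/5
L(J) = 2*J
B = 87981 (B = 3*29327 = 87981)
(3223 + (56 + Q(-4)*q))/(L(-170) + B) = (3223 + (56 + ((⅕)*(-4))*100))/(2*(-170) + 87981) = (3223 + (56 - ⅘*100))/(-340 + 87981) = (3223 + (56 - 80))/87641 = (3223 - 24)*(1/87641) = 3199*(1/87641) = 3199/87641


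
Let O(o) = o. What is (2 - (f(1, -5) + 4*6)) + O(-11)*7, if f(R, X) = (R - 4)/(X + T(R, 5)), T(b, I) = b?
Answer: -399/4 ≈ -99.750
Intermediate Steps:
f(R, X) = (-4 + R)/(R + X) (f(R, X) = (R - 4)/(X + R) = (-4 + R)/(R + X))
(2 - (f(1, -5) + 4*6)) + O(-11)*7 = (2 - ((-4 + 1)/(1 - 5) + 4*6)) - 11*7 = (2 - (-3/(-4) + 24)) - 77 = (2 - (-1/4*(-3) + 24)) - 77 = (2 - (3/4 + 24)) - 77 = (2 - 1*99/4) - 77 = (2 - 99/4) - 77 = -91/4 - 77 = -399/4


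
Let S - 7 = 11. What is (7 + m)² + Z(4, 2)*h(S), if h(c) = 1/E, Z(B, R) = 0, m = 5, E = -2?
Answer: 144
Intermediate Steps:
S = 18 (S = 7 + 11 = 18)
h(c) = -½ (h(c) = 1/(-2) = -½)
(7 + m)² + Z(4, 2)*h(S) = (7 + 5)² + 0*(-½) = 12² + 0 = 144 + 0 = 144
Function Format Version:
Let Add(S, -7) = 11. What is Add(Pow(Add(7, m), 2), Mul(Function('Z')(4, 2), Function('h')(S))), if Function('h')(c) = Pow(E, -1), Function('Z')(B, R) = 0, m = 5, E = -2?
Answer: 144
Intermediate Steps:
S = 18 (S = Add(7, 11) = 18)
Function('h')(c) = Rational(-1, 2) (Function('h')(c) = Pow(-2, -1) = Rational(-1, 2))
Add(Pow(Add(7, m), 2), Mul(Function('Z')(4, 2), Function('h')(S))) = Add(Pow(Add(7, 5), 2), Mul(0, Rational(-1, 2))) = Add(Pow(12, 2), 0) = Add(144, 0) = 144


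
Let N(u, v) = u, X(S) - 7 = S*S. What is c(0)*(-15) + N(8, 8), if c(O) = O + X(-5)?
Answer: -472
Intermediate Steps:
X(S) = 7 + S² (X(S) = 7 + S*S = 7 + S²)
c(O) = 32 + O (c(O) = O + (7 + (-5)²) = O + (7 + 25) = O + 32 = 32 + O)
c(0)*(-15) + N(8, 8) = (32 + 0)*(-15) + 8 = 32*(-15) + 8 = -480 + 8 = -472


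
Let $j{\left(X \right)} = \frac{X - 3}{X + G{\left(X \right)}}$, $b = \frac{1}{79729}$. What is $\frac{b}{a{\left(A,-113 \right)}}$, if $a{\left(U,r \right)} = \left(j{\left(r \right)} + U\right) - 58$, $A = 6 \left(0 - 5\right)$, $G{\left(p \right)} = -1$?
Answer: $- \frac{57}{395296382} \approx -1.442 \cdot 10^{-7}$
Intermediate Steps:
$b = \frac{1}{79729} \approx 1.2542 \cdot 10^{-5}$
$A = -30$ ($A = 6 \left(-5\right) = -30$)
$j{\left(X \right)} = \frac{-3 + X}{-1 + X}$ ($j{\left(X \right)} = \frac{X - 3}{X - 1} = \frac{-3 + X}{-1 + X}$)
$a{\left(U,r \right)} = -58 + U + \frac{-3 + r}{-1 + r}$ ($a{\left(U,r \right)} = \left(\frac{-3 + r}{-1 + r} + U\right) - 58 = \left(U + \frac{-3 + r}{-1 + r}\right) - 58 = -58 + U + \frac{-3 + r}{-1 + r}$)
$\frac{b}{a{\left(A,-113 \right)}} = \frac{1}{79729 \frac{-3 - 113 + \left(-1 - 113\right) \left(-58 - 30\right)}{-1 - 113}} = \frac{1}{79729 \frac{-3 - 113 - -10032}{-114}} = \frac{1}{79729 \left(- \frac{-3 - 113 + 10032}{114}\right)} = \frac{1}{79729 \left(\left(- \frac{1}{114}\right) 9916\right)} = \frac{1}{79729 \left(- \frac{4958}{57}\right)} = \frac{1}{79729} \left(- \frac{57}{4958}\right) = - \frac{57}{395296382}$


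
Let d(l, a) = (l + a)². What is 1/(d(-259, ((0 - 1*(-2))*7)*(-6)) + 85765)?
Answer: 1/203414 ≈ 4.9161e-6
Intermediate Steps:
d(l, a) = (a + l)²
1/(d(-259, ((0 - 1*(-2))*7)*(-6)) + 85765) = 1/((((0 - 1*(-2))*7)*(-6) - 259)² + 85765) = 1/((((0 + 2)*7)*(-6) - 259)² + 85765) = 1/(((2*7)*(-6) - 259)² + 85765) = 1/((14*(-6) - 259)² + 85765) = 1/((-84 - 259)² + 85765) = 1/((-343)² + 85765) = 1/(117649 + 85765) = 1/203414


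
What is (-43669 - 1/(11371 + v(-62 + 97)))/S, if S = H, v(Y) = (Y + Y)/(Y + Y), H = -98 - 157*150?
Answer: 496603869/268925056 ≈ 1.8466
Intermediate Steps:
H = -23648 (H = -98 - 23550 = -23648)
v(Y) = 1 (v(Y) = (2*Y)/((2*Y)) = (2*Y)*(1/(2*Y)) = 1)
S = -23648
(-43669 - 1/(11371 + v(-62 + 97)))/S = (-43669 - 1/(11371 + 1))/(-23648) = (-43669 - 1/11372)*(-1/23648) = -496603869/11372*(-1/23648) = 496603869/268925056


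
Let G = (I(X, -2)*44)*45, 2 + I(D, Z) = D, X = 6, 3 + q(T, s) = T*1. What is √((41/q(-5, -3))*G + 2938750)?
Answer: 4*√181135 ≈ 1702.4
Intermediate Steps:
q(T, s) = -3 + T (q(T, s) = -3 + T*1 = -3 + T)
I(D, Z) = -2 + D
G = 7920 (G = ((-2 + 6)*44)*45 = (4*44)*45 = 176*45 = 7920)
√((41/q(-5, -3))*G + 2938750) = √((41/(-3 - 5))*7920 + 2938750) = √((41/(-8))*7920 + 2938750) = √((41*(-⅛))*7920 + 2938750) = √(-41/8*7920 + 2938750) = √(-40590 + 2938750) = √2898160 = 4*√181135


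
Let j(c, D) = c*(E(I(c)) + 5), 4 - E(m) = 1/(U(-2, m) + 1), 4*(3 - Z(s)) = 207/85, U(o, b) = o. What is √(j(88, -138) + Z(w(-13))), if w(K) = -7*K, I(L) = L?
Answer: √25501105/170 ≈ 29.705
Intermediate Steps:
Z(s) = 813/340 (Z(s) = 3 - 207/(4*85) = 3 - ¼*207/85 = 3 - 207/340 = 813/340)
E(m) = 5 (E(m) = 4 - 1/(-2 + 1) = 4 - 1/(-1) = 4 - 1*(-1) = 4 + 1 = 5)
j(c, D) = 10*c (j(c, D) = c*(5 + 5) = c*10 = 10*c)
√(j(88, -138) + Z(w(-13))) = √(10*88 + 813/340) = √(880 + 813/340) = √(300013/340) = √25501105/170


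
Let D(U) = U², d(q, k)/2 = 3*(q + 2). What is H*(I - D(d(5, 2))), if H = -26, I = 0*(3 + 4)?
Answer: 45864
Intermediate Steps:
d(q, k) = 12 + 6*q (d(q, k) = 2*(3*(q + 2)) = 2*(3*(2 + q)) = 2*(6 + 3*q) = 12 + 6*q)
I = 0 (I = 0*7 = 0)
H*(I - D(d(5, 2))) = -26*(0 - (12 + 6*5)²) = -26*(0 - (12 + 30)²) = -26*(0 - 1*42²) = -26*(0 - 1*1764) = -26*(0 - 1764) = -26*(-1764) = 45864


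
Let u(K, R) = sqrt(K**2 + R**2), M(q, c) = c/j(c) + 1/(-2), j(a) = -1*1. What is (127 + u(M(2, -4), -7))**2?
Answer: 64761/4 + 889*sqrt(5) ≈ 18178.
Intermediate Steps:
j(a) = -1
M(q, c) = -1/2 - c (M(q, c) = c/(-1) + 1/(-2) = c*(-1) + 1*(-1/2) = -c - 1/2 = -1/2 - c)
(127 + u(M(2, -4), -7))**2 = (127 + sqrt((-1/2 - 1*(-4))**2 + (-7)**2))**2 = (127 + sqrt((-1/2 + 4)**2 + 49))**2 = (127 + sqrt((7/2)**2 + 49))**2 = (127 + sqrt(49/4 + 49))**2 = (127 + sqrt(245/4))**2 = (127 + 7*sqrt(5)/2)**2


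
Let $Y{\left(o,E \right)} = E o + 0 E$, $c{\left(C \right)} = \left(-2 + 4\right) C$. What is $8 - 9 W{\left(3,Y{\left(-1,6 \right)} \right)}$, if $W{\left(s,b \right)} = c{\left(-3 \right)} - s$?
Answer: $89$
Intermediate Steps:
$c{\left(C \right)} = 2 C$
$Y{\left(o,E \right)} = E o$ ($Y{\left(o,E \right)} = E o + 0 = E o$)
$W{\left(s,b \right)} = -6 - s$ ($W{\left(s,b \right)} = 2 \left(-3\right) - s = -6 - s$)
$8 - 9 W{\left(3,Y{\left(-1,6 \right)} \right)} = 8 - 9 \left(-6 - 3\right) = 8 - -81 = 8 + 81 = 89$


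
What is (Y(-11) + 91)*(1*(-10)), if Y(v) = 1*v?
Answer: -800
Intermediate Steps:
Y(v) = v
(Y(-11) + 91)*(1*(-10)) = (-11 + 91)*(1*(-10)) = 80*(-10) = -800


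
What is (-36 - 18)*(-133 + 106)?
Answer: 1458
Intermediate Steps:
(-36 - 18)*(-133 + 106) = -54*(-27) = 1458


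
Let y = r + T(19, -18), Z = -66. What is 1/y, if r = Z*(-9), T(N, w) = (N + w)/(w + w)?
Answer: 36/21383 ≈ 0.0016836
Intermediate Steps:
T(N, w) = (N + w)/(2*w) (T(N, w) = (N + w)/((2*w)) = (N + w)*(1/(2*w)) = (N + w)/(2*w))
r = 594 (r = -66*(-9) = 594)
y = 21383/36 (y = 594 + (½)*(19 - 18)/(-18) = 594 + (½)*(-1/18)*1 = 594 - 1/36 = 21383/36 ≈ 593.97)
1/y = 1/(21383/36) = 36/21383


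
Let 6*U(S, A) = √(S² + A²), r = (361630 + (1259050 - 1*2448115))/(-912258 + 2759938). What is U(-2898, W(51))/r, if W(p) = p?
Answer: -184768*√933445/165487 ≈ -1078.7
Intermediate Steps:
r = -165487/369536 (r = (361630 + (1259050 - 2448115))/1847680 = (361630 - 1189065)*(1/1847680) = -827435*1/1847680 = -165487/369536 ≈ -0.44782)
U(S, A) = √(A² + S²)/6 (U(S, A) = √(S² + A²)/6 = √(A² + S²)/6)
U(-2898, W(51))/r = (√(51² + (-2898)²)/6)/(-165487/369536) = (√(2601 + 8398404)/6)*(-369536/165487) = (√8401005/6)*(-369536/165487) = ((3*√933445)/6)*(-369536/165487) = (√933445/2)*(-369536/165487) = -184768*√933445/165487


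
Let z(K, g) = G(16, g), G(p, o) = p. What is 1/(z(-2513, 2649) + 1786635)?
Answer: 1/1786651 ≈ 5.5971e-7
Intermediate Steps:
z(K, g) = 16
1/(z(-2513, 2649) + 1786635) = 1/(16 + 1786635) = 1/1786651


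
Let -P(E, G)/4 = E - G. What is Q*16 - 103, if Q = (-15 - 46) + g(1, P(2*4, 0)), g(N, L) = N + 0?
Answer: -1063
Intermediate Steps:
P(E, G) = -4*E + 4*G (P(E, G) = -4*(E - G) = -4*E + 4*G)
g(N, L) = N
Q = -60 (Q = (-15 - 46) + 1 = -61 + 1 = -60)
Q*16 - 103 = -60*16 - 103 = -960 - 103 = -1063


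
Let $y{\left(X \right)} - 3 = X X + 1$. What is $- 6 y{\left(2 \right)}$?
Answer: $-48$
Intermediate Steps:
$y{\left(X \right)} = 4 + X^{2}$ ($y{\left(X \right)} = 3 + \left(X X + 1\right) = 3 + \left(X^{2} + 1\right) = 3 + \left(1 + X^{2}\right) = 4 + X^{2}$)
$- 6 y{\left(2 \right)} = - 6 \left(4 + 2^{2}\right) = - 6 \left(4 + 4\right) = \left(-6\right) 8 = -48$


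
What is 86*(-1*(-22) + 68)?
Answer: 7740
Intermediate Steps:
86*(-1*(-22) + 68) = 86*(22 + 68) = 86*90 = 7740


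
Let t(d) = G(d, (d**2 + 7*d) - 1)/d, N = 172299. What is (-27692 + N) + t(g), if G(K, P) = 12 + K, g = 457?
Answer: 66085868/457 ≈ 1.4461e+5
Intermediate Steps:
t(d) = (12 + d)/d
(-27692 + N) + t(g) = (-27692 + 172299) + (12 + 457)/457 = 144607 + (1/457)*469 = 144607 + 469/457 = 66085868/457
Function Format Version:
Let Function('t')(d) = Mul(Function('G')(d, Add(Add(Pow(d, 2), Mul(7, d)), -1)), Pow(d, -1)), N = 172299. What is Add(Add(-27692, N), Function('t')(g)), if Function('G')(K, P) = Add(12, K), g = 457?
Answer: Rational(66085868, 457) ≈ 1.4461e+5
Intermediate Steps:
Function('t')(d) = Mul(Pow(d, -1), Add(12, d)) (Function('t')(d) = Mul(Add(12, d), Pow(d, -1)) = Mul(Pow(d, -1), Add(12, d)))
Add(Add(-27692, N), Function('t')(g)) = Add(Add(-27692, 172299), Mul(Pow(457, -1), Add(12, 457))) = Add(144607, Mul(Rational(1, 457), 469)) = Add(144607, Rational(469, 457)) = Rational(66085868, 457)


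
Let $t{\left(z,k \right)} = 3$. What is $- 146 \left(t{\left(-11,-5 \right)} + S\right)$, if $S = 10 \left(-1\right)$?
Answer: $1022$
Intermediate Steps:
$S = -10$
$- 146 \left(t{\left(-11,-5 \right)} + S\right) = - 146 \left(3 - 10\right) = \left(-146\right) \left(-7\right) = 1022$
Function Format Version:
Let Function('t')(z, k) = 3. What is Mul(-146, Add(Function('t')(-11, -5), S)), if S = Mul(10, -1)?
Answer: 1022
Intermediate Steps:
S = -10
Mul(-146, Add(Function('t')(-11, -5), S)) = Mul(-146, Add(3, -10)) = Mul(-146, -7) = 1022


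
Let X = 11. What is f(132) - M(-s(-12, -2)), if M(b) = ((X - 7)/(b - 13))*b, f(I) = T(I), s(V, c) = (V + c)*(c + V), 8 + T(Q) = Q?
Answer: 25132/209 ≈ 120.25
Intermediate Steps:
T(Q) = -8 + Q
s(V, c) = (V + c)² (s(V, c) = (V + c)*(V + c) = (V + c)²)
f(I) = -8 + I
M(b) = 4*b/(-13 + b) (M(b) = ((11 - 7)/(b - 13))*b = (4/(-13 + b))*b = 4*b/(-13 + b))
f(132) - M(-s(-12, -2)) = (-8 + 132) - 4*(-(-12 - 2)²)/(-13 - (-12 - 2)²) = 124 - 4*(-1*(-14)²)/(-13 - 1*(-14)²) = 124 - 4*(-1*196)/(-13 - 1*196) = 124 - 4*(-196)/(-13 - 196) = 124 - 4*(-196)/(-209) = 124 - 4*(-196)*(-1)/209 = 124 - 1*784/209 = 124 - 784/209 = 25132/209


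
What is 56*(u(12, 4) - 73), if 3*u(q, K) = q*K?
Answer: -3192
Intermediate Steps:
u(q, K) = K*q/3 (u(q, K) = (q*K)/3 = (K*q)/3 = K*q/3)
56*(u(12, 4) - 73) = 56*((⅓)*4*12 - 73) = 56*(16 - 73) = 56*(-57) = -3192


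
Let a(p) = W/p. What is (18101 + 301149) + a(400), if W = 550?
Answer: 2554011/8 ≈ 3.1925e+5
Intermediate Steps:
a(p) = 550/p
(18101 + 301149) + a(400) = (18101 + 301149) + 550/400 = 319250 + 550*(1/400) = 319250 + 11/8 = 2554011/8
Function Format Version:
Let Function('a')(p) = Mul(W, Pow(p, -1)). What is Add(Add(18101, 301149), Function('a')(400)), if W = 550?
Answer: Rational(2554011, 8) ≈ 3.1925e+5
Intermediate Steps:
Function('a')(p) = Mul(550, Pow(p, -1))
Add(Add(18101, 301149), Function('a')(400)) = Add(Add(18101, 301149), Mul(550, Pow(400, -1))) = Add(319250, Mul(550, Rational(1, 400))) = Add(319250, Rational(11, 8)) = Rational(2554011, 8)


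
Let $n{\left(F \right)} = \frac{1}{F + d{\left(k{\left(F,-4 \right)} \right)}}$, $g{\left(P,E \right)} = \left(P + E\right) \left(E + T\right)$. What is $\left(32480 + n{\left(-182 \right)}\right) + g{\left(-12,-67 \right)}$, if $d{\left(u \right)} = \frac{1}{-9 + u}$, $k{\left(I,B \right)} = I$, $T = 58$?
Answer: $\frac{1153818542}{34763} \approx 33191.0$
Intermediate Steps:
$g{\left(P,E \right)} = \left(58 + E\right) \left(E + P\right)$ ($g{\left(P,E \right)} = \left(P + E\right) \left(E + 58\right) = \left(E + P\right) \left(58 + E\right) = \left(58 + E\right) \left(E + P\right)$)
$n{\left(F \right)} = \frac{1}{F + \frac{1}{-9 + F}}$
$\left(32480 + n{\left(-182 \right)}\right) + g{\left(-12,-67 \right)} = \left(32480 + \frac{-9 - 182}{1 - 182 \left(-9 - 182\right)}\right) + \left(\left(-67\right)^{2} + 58 \left(-67\right) + 58 \left(-12\right) - -804\right) = \left(32480 + \frac{1}{1 - -34762} \left(-191\right)\right) + \left(4489 - 3886 - 696 + 804\right) = \left(32480 + \frac{1}{1 + 34762} \left(-191\right)\right) + 711 = \left(32480 + \frac{1}{34763} \left(-191\right)\right) + 711 = \left(32480 - \frac{191}{34763}\right) + 711 = \frac{1129102049}{34763} + 711 = \frac{1153818542}{34763}$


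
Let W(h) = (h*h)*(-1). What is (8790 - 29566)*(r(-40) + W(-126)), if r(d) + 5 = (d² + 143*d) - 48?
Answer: 416538024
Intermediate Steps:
W(h) = -h² (W(h) = h²*(-1) = -h²)
r(d) = -53 + d² + 143*d (r(d) = -5 + ((d² + 143*d) - 48) = -5 + (-48 + d² + 143*d) = -53 + d² + 143*d)
(8790 - 29566)*(r(-40) + W(-126)) = (8790 - 29566)*((-53 + (-40)² + 143*(-40)) - 1*(-126)²) = -20776*((-53 + 1600 - 5720) - 1*15876) = -20776*(-4173 - 15876) = -20776*(-20049) = 416538024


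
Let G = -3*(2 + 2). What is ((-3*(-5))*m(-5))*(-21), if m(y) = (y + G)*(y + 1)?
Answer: -21420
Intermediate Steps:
G = -12 (G = -3*4 = -12)
m(y) = (1 + y)*(-12 + y) (m(y) = (y - 12)*(y + 1) = (-12 + y)*(1 + y) = (1 + y)*(-12 + y))
((-3*(-5))*m(-5))*(-21) = ((-3*(-5))*(-12 + (-5)**2 - 11*(-5)))*(-21) = (15*(-12 + 25 + 55))*(-21) = (15*68)*(-21) = 1020*(-21) = -21420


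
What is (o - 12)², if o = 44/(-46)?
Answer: 88804/529 ≈ 167.87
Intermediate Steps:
o = -22/23 (o = 44*(-1/46) = -22/23 ≈ -0.95652)
(o - 12)² = (-22/23 - 12)² = (-298/23)² = 88804/529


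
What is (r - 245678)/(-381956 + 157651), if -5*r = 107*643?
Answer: 1297191/1121525 ≈ 1.1566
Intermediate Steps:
r = -68801/5 (r = -107*643/5 = -⅕*68801 = -68801/5 ≈ -13760.)
(r - 245678)/(-381956 + 157651) = (-68801/5 - 245678)/(-381956 + 157651) = -1297191/5/(-224305) = -1297191/5*(-1/224305) = 1297191/1121525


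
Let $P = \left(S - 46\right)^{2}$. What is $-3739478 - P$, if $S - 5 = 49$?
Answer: $-3739542$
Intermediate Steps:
$S = 54$ ($S = 5 + 49 = 54$)
$P = 64$ ($P = \left(54 - 46\right)^{2} = 8^{2} = 64$)
$-3739478 - P = -3739478 - 64 = -3739542$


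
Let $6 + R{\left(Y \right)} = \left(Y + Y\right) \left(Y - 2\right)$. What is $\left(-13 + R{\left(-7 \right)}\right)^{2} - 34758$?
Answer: $-23309$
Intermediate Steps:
$R{\left(Y \right)} = -6 + 2 Y \left(-2 + Y\right)$ ($R{\left(Y \right)} = -6 + \left(Y + Y\right) \left(Y - 2\right) = -6 + 2 Y \left(-2 + Y\right)$)
$\left(-13 + R{\left(-7 \right)}\right)^{2} - 34758 = \left(-13 - \left(-22 - 98\right)\right)^{2} - 34758 = \left(-13 + \left(-6 + 28 + 2 \cdot 49\right)\right)^{2} - 34758 = \left(-13 + \left(-6 + 28 + 98\right)\right)^{2} - 34758 = \left(-13 + 120\right)^{2} - 34758 = 107^{2} - 34758 = 11449 - 34758 = -23309$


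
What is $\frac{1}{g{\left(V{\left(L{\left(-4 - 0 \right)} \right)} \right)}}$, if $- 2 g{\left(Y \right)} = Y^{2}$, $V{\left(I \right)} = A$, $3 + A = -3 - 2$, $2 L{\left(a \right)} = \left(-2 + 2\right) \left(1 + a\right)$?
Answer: $- \frac{1}{32} \approx -0.03125$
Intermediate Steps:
$L{\left(a \right)} = 0$ ($L{\left(a \right)} = \frac{\left(-2 + 2\right) \left(1 + a\right)}{2} = \frac{0 \left(1 + a\right)}{2} = \frac{1}{2} \cdot 0 = 0$)
$A = -8$ ($A = -3 - 5 = -8$)
$V{\left(I \right)} = -8$
$g{\left(Y \right)} = - \frac{Y^{2}}{2}$
$\frac{1}{g{\left(V{\left(L{\left(-4 - 0 \right)} \right)} \right)}} = \frac{1}{\left(- \frac{1}{2}\right) \left(-8\right)^{2}} = \frac{1}{\left(- \frac{1}{2}\right) 64} = \frac{1}{-32} = - \frac{1}{32}$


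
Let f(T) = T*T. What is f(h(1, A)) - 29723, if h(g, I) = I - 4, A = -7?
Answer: -29602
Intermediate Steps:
h(g, I) = -4 + I
f(T) = T²
f(h(1, A)) - 29723 = (-4 - 7)² - 29723 = (-11)² - 29723 = 121 - 29723 = -29602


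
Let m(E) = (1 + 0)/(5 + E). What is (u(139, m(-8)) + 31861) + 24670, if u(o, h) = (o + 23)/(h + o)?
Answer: 11758691/208 ≈ 56532.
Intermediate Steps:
m(E) = 1/(5 + E)
u(o, h) = (23 + o)/(h + o)
(u(139, m(-8)) + 31861) + 24670 = ((23 + 139)/(1/(5 - 8) + 139) + 31861) + 24670 = (162/(1/(-3) + 139) + 31861) + 24670 = (162/(-⅓ + 139) + 31861) + 24670 = (162/(416/3) + 31861) + 24670 = ((3/416)*162 + 31861) + 24670 = (243/208 + 31861) + 24670 = 6627331/208 + 24670 = 11758691/208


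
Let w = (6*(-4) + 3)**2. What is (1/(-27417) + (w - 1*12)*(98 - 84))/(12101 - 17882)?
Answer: -164666501/158497677 ≈ -1.0389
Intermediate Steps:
w = 441 (w = (-24 + 3)**2 = (-21)**2 = 441)
(1/(-27417) + (w - 1*12)*(98 - 84))/(12101 - 17882) = (1/(-27417) + (441 - 1*12)*(98 - 84))/(12101 - 17882) = (-1/27417 + (441 - 12)*14)/(-5781) = (-1/27417 + 429*14)*(-1/5781) = (-1/27417 + 6006)*(-1/5781) = (164666501/27417)*(-1/5781) = -164666501/158497677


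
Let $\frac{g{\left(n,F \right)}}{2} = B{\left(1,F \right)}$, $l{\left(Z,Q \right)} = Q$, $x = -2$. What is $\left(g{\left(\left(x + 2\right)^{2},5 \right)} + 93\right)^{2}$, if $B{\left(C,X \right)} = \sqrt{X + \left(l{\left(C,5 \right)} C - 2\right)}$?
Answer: $8681 + 744 \sqrt{2} \approx 9733.2$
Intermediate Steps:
$B{\left(C,X \right)} = \sqrt{-2 + X + 5 C}$ ($B{\left(C,X \right)} = \sqrt{X + \left(5 C - 2\right)} = \sqrt{X + \left(-2 + 5 C\right)} = \sqrt{-2 + X + 5 C}$)
$g{\left(n,F \right)} = 2 \sqrt{3 + F}$ ($g{\left(n,F \right)} = 2 \sqrt{-2 + F + 5 \cdot 1} = 2 \sqrt{-2 + F + 5} = 2 \sqrt{3 + F}$)
$\left(g{\left(\left(x + 2\right)^{2},5 \right)} + 93\right)^{2} = \left(2 \sqrt{3 + 5} + 93\right)^{2} = \left(2 \sqrt{8} + 93\right)^{2} = \left(2 \cdot 2 \sqrt{2} + 93\right)^{2} = \left(4 \sqrt{2} + 93\right)^{2} = \left(93 + 4 \sqrt{2}\right)^{2}$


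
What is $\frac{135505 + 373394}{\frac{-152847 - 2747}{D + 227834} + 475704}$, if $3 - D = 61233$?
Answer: $\frac{42392304498}{39627016811} \approx 1.0698$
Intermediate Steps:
$D = -61230$ ($D = 3 - 61233 = -61230$)
$\frac{135505 + 373394}{\frac{-152847 - 2747}{D + 227834} + 475704} = \frac{135505 + 373394}{\frac{-152847 - 2747}{-61230 + 227834} + 475704} = \frac{508899}{- \frac{155594}{166604} + 475704} = \frac{508899}{\left(-155594\right) \frac{1}{166604} + 475704} = \frac{508899}{- \frac{77797}{83302} + 475704} = \frac{508899}{\frac{39627016811}{83302}} = 508899 \cdot \frac{83302}{39627016811} = \frac{42392304498}{39627016811}$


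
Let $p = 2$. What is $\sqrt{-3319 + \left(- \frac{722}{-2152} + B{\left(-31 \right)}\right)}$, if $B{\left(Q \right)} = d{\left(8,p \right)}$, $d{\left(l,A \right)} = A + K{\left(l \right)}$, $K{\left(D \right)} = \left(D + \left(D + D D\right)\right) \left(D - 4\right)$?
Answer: $\frac{i \sqrt{867366559}}{538} \approx 54.742 i$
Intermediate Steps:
$K{\left(D \right)} = \left(-4 + D\right) \left(D^{2} + 2 D\right)$ ($K{\left(D \right)} = \left(D + \left(D + D^{2}\right)\right) \left(-4 + D\right) = \left(D^{2} + 2 D\right) \left(-4 + D\right) = \left(-4 + D\right) \left(D^{2} + 2 D\right)$)
$d{\left(l,A \right)} = A + l \left(-8 + l^{2} - 2 l\right)$
$B{\left(Q \right)} = 322$ ($B{\left(Q \right)} = 2 - 8 \left(8 - 8^{2} + 2 \cdot 8\right) = 2 - 8 \left(8 - 64 + 16\right) = 2 - 8 \left(-40\right) = 2 + 320 = 322$)
$\sqrt{-3319 + \left(- \frac{722}{-2152} + B{\left(-31 \right)}\right)} = \sqrt{-3319 + \left(- \frac{722}{-2152} + 322\right)} = \sqrt{-3319 + \left(\left(-722\right) \left(- \frac{1}{2152}\right) + 322\right)} = \sqrt{-3319 + \left(\frac{361}{1076} + 322\right)} = \sqrt{-3319 + \frac{346833}{1076}} = \sqrt{- \frac{3224411}{1076}} = \frac{i \sqrt{867366559}}{538}$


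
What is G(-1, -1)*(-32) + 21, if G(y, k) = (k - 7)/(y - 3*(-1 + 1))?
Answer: -235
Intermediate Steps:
G(y, k) = (-7 + k)/y (G(y, k) = (-7 + k)/(y - 3*0) = (-7 + k)/(y + 0) = (-7 + k)/y)
G(-1, -1)*(-32) + 21 = ((-7 - 1)/(-1))*(-32) + 21 = -1*(-8)*(-32) + 21 = 8*(-32) + 21 = -256 + 21 = -235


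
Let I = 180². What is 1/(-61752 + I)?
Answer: -1/29352 ≈ -3.4069e-5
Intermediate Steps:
I = 32400
1/(-61752 + I) = 1/(-61752 + 32400) = 1/(-29352) = -1/29352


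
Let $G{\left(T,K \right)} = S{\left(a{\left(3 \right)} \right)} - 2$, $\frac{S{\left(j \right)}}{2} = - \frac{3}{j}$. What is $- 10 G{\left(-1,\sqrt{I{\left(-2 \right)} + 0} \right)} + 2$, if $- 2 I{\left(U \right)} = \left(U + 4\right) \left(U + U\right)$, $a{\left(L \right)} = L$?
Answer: $42$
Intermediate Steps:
$S{\left(j \right)} = - \frac{6}{j}$ ($S{\left(j \right)} = 2 \left(- \frac{3}{j}\right) = - \frac{6}{j}$)
$I{\left(U \right)} = - U \left(4 + U\right)$ ($I{\left(U \right)} = - \frac{\left(U + 4\right) \left(U + U\right)}{2} = - \frac{\left(4 + U\right) 2 U}{2} = - \frac{2 U \left(4 + U\right)}{2} = - U \left(4 + U\right)$)
$G{\left(T,K \right)} = -4$ ($G{\left(T,K \right)} = - \frac{6}{3} - 2 = \left(-6\right) \frac{1}{3} - 2 = -2 - 2 = -4$)
$- 10 G{\left(-1,\sqrt{I{\left(-2 \right)} + 0} \right)} + 2 = \left(-10\right) \left(-4\right) + 2 = 40 + 2 = 42$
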